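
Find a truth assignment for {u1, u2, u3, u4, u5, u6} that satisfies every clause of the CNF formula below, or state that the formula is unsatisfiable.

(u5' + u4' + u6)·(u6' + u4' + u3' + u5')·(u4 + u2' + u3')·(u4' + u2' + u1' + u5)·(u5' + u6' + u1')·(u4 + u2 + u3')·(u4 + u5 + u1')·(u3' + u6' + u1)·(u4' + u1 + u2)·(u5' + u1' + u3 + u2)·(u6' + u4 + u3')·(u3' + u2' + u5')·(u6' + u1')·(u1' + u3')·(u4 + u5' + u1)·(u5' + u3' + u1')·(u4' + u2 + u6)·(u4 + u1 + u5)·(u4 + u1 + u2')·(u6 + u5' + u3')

u1: 1, u2: 1, u3: 0, u4: 0, u5: 1, u6: 0

Try u6 = 0.
Try u5 = 1.
Unit clause (u4') forces u4 = 0.
Unit clause (u1) forces u1 = 1.
Unit clause (u3') forces u3 = 0.
Unit clause (u2) forces u2 = 1.
All clauses are satisfied.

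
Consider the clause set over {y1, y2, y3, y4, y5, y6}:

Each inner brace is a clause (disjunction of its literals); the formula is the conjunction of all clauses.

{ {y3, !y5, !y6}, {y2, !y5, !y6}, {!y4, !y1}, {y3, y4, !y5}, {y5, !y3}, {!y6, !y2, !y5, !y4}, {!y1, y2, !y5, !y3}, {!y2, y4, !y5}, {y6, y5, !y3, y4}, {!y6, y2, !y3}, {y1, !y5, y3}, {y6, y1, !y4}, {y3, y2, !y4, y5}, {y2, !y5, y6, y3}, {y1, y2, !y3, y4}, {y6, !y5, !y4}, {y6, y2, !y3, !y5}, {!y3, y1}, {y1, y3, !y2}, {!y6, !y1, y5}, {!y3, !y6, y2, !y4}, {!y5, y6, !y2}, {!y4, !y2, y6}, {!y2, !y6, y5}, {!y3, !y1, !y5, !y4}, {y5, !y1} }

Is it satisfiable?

Suppose y4 = false.
Suppose y3 = false.
Unit clause (!y5) forces y5 = false.
Unit clause (!y1) forces y1 = false.
Unit clause (!y2) forces y2 = false.
Every clause is now satisfied; y6 is unconstrained.
A satisfying assignment: y1=false,  y2=false,  y3=false,  y4=false,  y5=false,  y6=false.

Yes, satisfiable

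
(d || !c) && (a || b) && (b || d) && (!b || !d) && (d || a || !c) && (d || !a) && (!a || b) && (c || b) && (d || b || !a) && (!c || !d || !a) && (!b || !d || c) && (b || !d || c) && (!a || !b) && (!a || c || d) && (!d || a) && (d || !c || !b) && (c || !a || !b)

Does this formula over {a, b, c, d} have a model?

Satisfiable

Try d = false.
(!c) alone gives c = false.
(b) alone gives b = true.
(!a) alone gives a = false.
This assignment satisfies each clause.
A satisfying assignment: a ↦ false; b ↦ true; c ↦ false; d ↦ false.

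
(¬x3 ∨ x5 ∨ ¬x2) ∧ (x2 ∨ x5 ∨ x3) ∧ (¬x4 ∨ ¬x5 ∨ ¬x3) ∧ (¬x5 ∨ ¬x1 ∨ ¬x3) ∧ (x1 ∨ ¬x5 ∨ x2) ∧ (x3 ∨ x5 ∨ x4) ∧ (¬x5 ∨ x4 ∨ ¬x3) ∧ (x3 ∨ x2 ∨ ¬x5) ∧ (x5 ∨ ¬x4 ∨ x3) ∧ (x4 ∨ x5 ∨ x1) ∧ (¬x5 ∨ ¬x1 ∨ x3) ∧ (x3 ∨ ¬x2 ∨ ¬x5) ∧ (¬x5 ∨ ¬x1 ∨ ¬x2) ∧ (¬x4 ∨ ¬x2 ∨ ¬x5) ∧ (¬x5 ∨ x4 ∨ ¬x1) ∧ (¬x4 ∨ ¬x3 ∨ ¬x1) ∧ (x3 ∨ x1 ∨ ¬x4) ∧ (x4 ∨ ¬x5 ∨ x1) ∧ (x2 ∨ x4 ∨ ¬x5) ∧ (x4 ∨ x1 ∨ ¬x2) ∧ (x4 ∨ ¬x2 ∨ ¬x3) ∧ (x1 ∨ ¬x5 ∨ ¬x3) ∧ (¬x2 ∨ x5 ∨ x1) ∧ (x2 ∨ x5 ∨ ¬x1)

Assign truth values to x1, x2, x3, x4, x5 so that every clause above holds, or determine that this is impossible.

x1 ↦ False,  x2 ↦ False,  x3 ↦ True,  x4 ↦ True,  x5 ↦ False

Try x3 = True.
Try x5 = False.
From the singleton clause (¬x2), x2 = False.
From the singleton clause (¬x1), x1 = False.
From the singleton clause (x4), x4 = True.
All clauses are satisfied.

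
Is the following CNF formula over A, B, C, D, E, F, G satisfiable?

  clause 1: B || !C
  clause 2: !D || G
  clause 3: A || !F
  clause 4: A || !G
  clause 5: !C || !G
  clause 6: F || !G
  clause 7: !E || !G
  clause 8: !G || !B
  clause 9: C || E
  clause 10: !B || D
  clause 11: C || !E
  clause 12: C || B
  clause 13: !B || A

Unsatisfiable

Suppose B = true.
(!G) alone gives G = false.
(!D) alone gives D = false.
But (D) is also a unit clause — contradiction.
Backtrack on B: now try B = false.
(!C) alone gives C = false.
But (C) is also a unit clause — contradiction.
Neither B = true nor B = false works.
No assignment satisfies every clause.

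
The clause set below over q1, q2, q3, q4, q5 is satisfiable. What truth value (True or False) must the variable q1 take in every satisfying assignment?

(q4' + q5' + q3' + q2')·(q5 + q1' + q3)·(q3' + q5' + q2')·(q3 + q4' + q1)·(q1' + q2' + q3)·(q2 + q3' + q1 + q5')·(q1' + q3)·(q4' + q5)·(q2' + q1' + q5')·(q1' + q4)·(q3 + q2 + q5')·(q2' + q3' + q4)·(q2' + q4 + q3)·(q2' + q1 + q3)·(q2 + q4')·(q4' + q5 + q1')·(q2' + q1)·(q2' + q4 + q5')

Suppose q1 = 1.
The clause (q3) is unit, so q3 = 1.
The clause (q4) is unit, so q4 = 1.
The clause (q5) is unit, so q5 = 1.
The clause (q2') is unit, so q2 = 0.
That conflicts with the unit clause (q2).
So every satisfying assignment has q1 = False.

False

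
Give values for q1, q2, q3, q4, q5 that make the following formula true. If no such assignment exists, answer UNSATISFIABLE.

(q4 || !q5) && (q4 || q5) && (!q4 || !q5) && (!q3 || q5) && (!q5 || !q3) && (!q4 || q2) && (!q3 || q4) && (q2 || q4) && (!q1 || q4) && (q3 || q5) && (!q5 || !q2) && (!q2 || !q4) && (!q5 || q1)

UNSATISFIABLE

Case q4 = true:
From the singleton clause (!q5), q5 = false.
From the singleton clause (!q3), q3 = false.
Now (q3) is unsatisfied and unit — conflict.
That branch fails; take q4 = false instead.
From the singleton clause (!q5), q5 = false.
Now (q5) is unsatisfied and unit — conflict.
Either choice for q4 ends in contradiction.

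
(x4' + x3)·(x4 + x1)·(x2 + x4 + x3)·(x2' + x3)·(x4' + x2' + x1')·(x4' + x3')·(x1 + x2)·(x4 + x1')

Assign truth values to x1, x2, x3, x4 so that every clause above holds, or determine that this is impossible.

UNSATISFIABLE

Try x4 = 0.
(x1) alone gives x1 = 1.
But (x1') is also a unit clause — contradiction.
So x4 must be the other value — set x4 = 1.
(x3) alone gives x3 = 1.
But (x3') is also a unit clause — contradiction.
Both values of x4 lead to a conflict.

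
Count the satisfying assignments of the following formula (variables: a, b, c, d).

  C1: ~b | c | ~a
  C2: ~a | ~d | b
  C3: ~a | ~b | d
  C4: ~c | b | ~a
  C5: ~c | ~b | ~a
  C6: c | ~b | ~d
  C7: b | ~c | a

6

There are 2^4 = 16 truth assignments over (a, b, c, d).
Check each against the 7 clauses (columns in the order a, b, c, d):
  F F F F  ✓ satisfies all
  F F F T  ✓ satisfies all
  F F T F  ✗ fails (b | ~c | a)
  F F T T  ✗ fails (b | ~c | a)
  F T F F  ✓ satisfies all
  F T F T  ✗ fails (c | ~b | ~d)
  F T T F  ✓ satisfies all
  F T T T  ✓ satisfies all
  T F F F  ✓ satisfies all
  T F F T  ✗ fails (~a | ~d | b)
  T F T F  ✗ fails (~c | b | ~a)
  T F T T  ✗ fails (~a | ~d | b)
  T T F F  ✗ fails (~b | c | ~a)
  T T F T  ✗ fails (~b | c | ~a)
  T T T F  ✗ fails (~a | ~b | d)
  T T T T  ✗ fails (~c | ~b | ~a)
6 of the 16 rows are models.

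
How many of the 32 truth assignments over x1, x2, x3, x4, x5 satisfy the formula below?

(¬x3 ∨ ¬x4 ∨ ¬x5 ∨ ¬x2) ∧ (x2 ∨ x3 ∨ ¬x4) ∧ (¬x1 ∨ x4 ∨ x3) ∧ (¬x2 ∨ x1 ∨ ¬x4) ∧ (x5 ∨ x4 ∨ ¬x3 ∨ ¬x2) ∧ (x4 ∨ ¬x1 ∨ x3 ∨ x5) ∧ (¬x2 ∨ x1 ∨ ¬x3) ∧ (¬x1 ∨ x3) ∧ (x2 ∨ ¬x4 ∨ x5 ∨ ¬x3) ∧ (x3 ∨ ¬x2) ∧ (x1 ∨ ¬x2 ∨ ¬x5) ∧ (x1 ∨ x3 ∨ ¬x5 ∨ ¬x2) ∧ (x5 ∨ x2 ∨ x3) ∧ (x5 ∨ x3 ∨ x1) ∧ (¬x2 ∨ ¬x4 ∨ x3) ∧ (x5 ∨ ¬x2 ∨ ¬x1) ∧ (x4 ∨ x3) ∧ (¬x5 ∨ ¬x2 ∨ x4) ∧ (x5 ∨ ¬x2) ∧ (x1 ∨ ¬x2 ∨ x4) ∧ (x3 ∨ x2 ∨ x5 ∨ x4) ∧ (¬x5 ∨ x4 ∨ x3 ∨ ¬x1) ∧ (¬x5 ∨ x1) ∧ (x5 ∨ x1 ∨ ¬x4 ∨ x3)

There are 2^5 = 32 truth assignments over (x1, x2, x3, x4, x5).
Split on x3. With x3 = True, the clauses containing x3 are satisfied and ¬x3 drops from the rest; 4 of the 2^4 = 16 assignments to the other variables satisfy what remains.
With x3 = False, by the same count on the reduced clause set, 0 assignments work.
Total: 4 + 0 = 4.

4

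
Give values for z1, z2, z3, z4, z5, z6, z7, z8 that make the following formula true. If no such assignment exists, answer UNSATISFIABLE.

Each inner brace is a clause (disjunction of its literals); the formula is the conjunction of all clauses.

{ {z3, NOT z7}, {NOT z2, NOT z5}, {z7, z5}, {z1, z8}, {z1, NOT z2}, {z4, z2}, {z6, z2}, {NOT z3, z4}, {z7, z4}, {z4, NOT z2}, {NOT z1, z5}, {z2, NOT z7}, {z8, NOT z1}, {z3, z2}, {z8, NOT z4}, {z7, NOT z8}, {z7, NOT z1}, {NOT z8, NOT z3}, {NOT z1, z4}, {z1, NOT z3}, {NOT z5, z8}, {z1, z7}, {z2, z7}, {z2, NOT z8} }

Suppose z3 = true.
From the singleton clause (z4), z4 = true.
From the singleton clause (z8), z8 = true.
But (NOT z8) is also a unit clause — contradiction.
Undo z3 and try z3 = false.
From the singleton clause (NOT z7), z7 = false.
From the singleton clause (z5), z5 = true.
From the singleton clause (NOT z2), z2 = false.
But (z2) is also a unit clause — contradiction.
Both values of z3 lead to a conflict.

UNSATISFIABLE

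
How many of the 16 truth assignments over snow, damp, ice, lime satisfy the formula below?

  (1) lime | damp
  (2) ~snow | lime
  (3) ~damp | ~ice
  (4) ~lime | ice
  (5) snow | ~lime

2

There are 2^4 = 16 truth assignments over (snow, damp, ice, lime).
Split on snow. With snow = 1, the clauses containing snow are satisfied and ~snow drops from the rest; 1 of the 2^3 = 8 assignments to the other variables satisfy what remains.
With snow = 0, by the same count on the reduced clause set, 1 assignment works.
Total: 1 + 1 = 2.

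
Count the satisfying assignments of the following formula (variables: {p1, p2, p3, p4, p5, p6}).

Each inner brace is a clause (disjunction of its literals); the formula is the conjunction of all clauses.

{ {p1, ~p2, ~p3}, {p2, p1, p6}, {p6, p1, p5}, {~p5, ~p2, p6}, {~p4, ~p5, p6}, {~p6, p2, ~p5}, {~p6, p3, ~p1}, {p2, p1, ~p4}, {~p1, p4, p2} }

17

There are 2^6 = 64 truth assignments over (p1, p2, p3, p4, p5, p6).
Split on p1. With p1 = 1, the clauses containing p1 are satisfied and ~p1 drops from the rest; 11 of the 2^5 = 32 assignments to the other variables satisfy what remains.
With p1 = 0, by the same count on the reduced clause set, 6 assignments work.
(One model: p1=F, p2=F, p3=F, p4=F, p5=F, p6=T.)
Total: 11 + 6 = 17.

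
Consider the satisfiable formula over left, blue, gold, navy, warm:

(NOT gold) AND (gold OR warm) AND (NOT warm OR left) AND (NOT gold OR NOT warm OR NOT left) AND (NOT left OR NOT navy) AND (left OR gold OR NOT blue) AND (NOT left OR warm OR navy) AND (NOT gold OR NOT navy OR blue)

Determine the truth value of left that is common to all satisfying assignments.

Suppose left = false.
Unit clause (NOT gold) forces gold = false.
Unit clause (warm) forces warm = true.
That conflicts with the unit clause (NOT warm).
So every satisfying assignment has left = True.

True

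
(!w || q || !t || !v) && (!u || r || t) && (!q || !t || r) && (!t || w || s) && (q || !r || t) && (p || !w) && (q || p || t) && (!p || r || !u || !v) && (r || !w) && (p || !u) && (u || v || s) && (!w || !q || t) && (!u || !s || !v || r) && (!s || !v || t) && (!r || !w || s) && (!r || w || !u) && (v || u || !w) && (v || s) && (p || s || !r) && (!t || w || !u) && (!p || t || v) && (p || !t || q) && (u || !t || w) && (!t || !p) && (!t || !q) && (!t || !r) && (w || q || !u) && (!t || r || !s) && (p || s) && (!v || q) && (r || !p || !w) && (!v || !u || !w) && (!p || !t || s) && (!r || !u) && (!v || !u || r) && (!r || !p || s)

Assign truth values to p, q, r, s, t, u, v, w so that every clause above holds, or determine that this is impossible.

p ↦ true,  q ↦ true,  r ↦ false,  s ↦ false,  t ↦ false,  u ↦ false,  v ↦ true,  w ↦ false

Try p = true.
The clause (!t) is unit, so t = false.
The clause (v) is unit, so v = true.
The clause (!s) is unit, so s = false.
The clause (q) is unit, so q = true.
The clause (!w) is unit, so w = false.
The clause (!r) is unit, so r = false.
The clause (!u) is unit, so u = false.
This assignment satisfies each clause.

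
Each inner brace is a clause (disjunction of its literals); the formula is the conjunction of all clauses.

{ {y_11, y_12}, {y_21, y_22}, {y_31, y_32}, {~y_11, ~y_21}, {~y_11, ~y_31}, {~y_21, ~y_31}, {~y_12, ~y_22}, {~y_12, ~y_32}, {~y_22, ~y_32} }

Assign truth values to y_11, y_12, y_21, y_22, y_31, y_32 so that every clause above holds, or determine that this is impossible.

Branch on y_11: set y_11 = 1.
Unit clause (~y_21) forces y_21 = 0.
Unit clause (y_22) forces y_22 = 1.
Unit clause (~y_31) forces y_31 = 0.
Unit clause (y_32) forces y_32 = 1.
That conflicts with the unit clause (~y_32).
So y_11 must be the other value — set y_11 = 0.
Unit clause (y_12) forces y_12 = 1.
Unit clause (~y_22) forces y_22 = 0.
Unit clause (y_21) forces y_21 = 1.
Unit clause (~y_31) forces y_31 = 0.
Unit clause (y_32) forces y_32 = 1.
That conflicts with the unit clause (~y_32).
Both values of y_11 lead to a conflict.

UNSATISFIABLE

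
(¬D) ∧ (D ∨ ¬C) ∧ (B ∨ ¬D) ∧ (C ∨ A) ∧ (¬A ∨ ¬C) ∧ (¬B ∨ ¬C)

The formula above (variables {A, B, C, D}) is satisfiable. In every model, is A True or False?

True

Suppose A = False.
From the singleton clause (¬D), D = False.
From the singleton clause (¬C), C = False.
That conflicts with the unit clause (C).
So every satisfying assignment has A = True.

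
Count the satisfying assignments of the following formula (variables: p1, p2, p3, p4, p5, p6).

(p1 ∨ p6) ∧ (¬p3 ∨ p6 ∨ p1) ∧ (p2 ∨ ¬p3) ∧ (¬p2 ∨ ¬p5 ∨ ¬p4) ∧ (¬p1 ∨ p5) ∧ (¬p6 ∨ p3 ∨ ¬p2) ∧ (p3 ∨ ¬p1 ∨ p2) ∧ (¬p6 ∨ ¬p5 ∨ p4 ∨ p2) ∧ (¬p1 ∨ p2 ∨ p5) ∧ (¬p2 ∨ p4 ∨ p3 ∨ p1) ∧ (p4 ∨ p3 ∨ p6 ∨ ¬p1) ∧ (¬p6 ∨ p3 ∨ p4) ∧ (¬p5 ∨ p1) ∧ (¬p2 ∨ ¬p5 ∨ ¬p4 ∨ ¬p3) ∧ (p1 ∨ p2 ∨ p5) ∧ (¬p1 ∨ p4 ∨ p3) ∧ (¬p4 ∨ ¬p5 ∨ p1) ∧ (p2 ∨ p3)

4

There are 2^6 = 64 truth assignments over (p1, p2, p3, p4, p5, p6).
Split on p3. With p3 = True, the clauses containing p3 are satisfied and ¬p3 drops from the rest; 4 of the 2^5 = 32 assignments to the other variables satisfy what remains.
With p3 = False, by the same count on the reduced clause set, 0 assignments work.
(One model: p1=F, p2=T, p3=T, p4=F, p5=F, p6=T.)
Total: 4 + 0 = 4.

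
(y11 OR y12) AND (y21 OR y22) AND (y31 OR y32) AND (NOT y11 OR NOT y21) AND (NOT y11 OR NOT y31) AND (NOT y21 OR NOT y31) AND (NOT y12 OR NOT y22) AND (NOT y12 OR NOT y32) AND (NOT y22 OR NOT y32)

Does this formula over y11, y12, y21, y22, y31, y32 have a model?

Try y11 = true.
The clause (NOT y21) is unit, so y21 = false.
The clause (y22) is unit, so y22 = true.
The clause (NOT y31) is unit, so y31 = false.
The clause (y32) is unit, so y32 = true.
But (NOT y32) is also a unit clause — contradiction.
So y11 must be the other value — set y11 = false.
The clause (y12) is unit, so y12 = true.
The clause (NOT y22) is unit, so y22 = false.
The clause (y21) is unit, so y21 = true.
The clause (NOT y31) is unit, so y31 = false.
The clause (y32) is unit, so y32 = true.
But (NOT y32) is also a unit clause — contradiction.
Both values of y11 lead to a conflict.
No assignment satisfies every clause.

No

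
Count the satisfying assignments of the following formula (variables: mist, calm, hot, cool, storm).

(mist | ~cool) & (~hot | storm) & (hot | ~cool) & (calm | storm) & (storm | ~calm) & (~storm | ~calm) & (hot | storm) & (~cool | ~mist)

4

There are 2^5 = 32 truth assignments over (mist, calm, hot, cool, storm).
Split on calm. With calm = 1, the clauses containing calm are satisfied and ~calm drops from the rest; 0 of the 2^4 = 16 assignments to the other variables satisfy what remains.
With calm = 0, by the same count on the reduced clause set, 4 assignments work.
(One model: mist=F, calm=F, hot=F, cool=F, storm=T.)
Total: 0 + 4 = 4.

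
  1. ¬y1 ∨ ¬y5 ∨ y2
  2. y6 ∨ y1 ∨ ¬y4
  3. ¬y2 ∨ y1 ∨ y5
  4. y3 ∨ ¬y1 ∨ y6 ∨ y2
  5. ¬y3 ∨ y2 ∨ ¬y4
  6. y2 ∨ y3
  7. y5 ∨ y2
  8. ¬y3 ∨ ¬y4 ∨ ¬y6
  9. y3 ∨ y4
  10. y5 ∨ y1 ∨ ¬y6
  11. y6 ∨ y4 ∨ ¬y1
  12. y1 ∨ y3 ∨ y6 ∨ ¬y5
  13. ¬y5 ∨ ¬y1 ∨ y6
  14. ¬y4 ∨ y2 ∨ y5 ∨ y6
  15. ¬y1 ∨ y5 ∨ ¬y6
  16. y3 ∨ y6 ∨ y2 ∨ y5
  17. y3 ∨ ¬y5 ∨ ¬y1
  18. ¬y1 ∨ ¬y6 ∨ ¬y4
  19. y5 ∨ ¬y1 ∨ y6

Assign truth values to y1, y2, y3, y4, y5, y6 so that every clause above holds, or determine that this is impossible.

Suppose y2 = False.
(y3) alone gives y3 = True.
(¬y4) alone gives y4 = False.
(y5) alone gives y5 = True.
(¬y1) alone gives y1 = False.
Every clause is now satisfied; y6 is unconstrained.

y1 ↦ False; y2 ↦ False; y3 ↦ True; y4 ↦ False; y5 ↦ True; y6 ↦ False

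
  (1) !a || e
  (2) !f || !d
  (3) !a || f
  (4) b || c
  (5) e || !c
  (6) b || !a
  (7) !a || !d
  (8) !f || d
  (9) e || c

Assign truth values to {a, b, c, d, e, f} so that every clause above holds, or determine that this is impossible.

a=false, b=true, c=true, d=false, e=true, f=false

Try a = false.
Try f = false.
Try b = true.
Try e = true.
No clause remains; c, d are free.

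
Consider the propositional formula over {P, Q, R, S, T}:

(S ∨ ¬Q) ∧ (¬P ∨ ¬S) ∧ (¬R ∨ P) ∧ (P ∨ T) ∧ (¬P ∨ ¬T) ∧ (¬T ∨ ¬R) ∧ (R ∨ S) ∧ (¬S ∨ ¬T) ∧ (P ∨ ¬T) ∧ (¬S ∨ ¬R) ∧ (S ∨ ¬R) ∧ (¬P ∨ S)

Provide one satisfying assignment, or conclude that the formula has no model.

Suppose S = True.
From the singleton clause (¬P), P = False.
From the singleton clause (¬R), R = False.
From the singleton clause (T), T = True.
But (¬T) is also a unit clause — contradiction.
Backtrack on S: now try S = False.
From the singleton clause (¬Q), Q = False.
From the singleton clause (R), R = True.
But (¬R) is also a unit clause — contradiction.
Both values of S lead to a conflict.

UNSATISFIABLE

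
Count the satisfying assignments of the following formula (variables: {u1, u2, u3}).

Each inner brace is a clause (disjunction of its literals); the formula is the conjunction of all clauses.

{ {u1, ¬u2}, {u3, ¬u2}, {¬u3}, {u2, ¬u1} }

There are 2^3 = 8 truth assignments over (u1, u2, u3).
Check each against the 4 clauses (columns in the order u1, u2, u3):
  F F F  ✓ satisfies all
  F F T  ✗ fails (¬u3)
  F T F  ✗ fails (u1 ∨ ¬u2)
  F T T  ✗ fails (u1 ∨ ¬u2)
  T F F  ✗ fails (u2 ∨ ¬u1)
  T F T  ✗ fails (¬u3)
  T T F  ✗ fails (u3 ∨ ¬u2)
  T T T  ✗ fails (¬u3)
1 of the 8 rows is a model.

1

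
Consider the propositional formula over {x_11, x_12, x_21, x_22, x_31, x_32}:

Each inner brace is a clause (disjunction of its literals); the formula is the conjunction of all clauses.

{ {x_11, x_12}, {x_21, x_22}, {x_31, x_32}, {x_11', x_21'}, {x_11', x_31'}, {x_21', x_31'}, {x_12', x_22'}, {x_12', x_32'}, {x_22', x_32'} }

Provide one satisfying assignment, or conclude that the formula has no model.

Case x_11 = 1:
From the singleton clause (x_21'), x_21 = 0.
From the singleton clause (x_22), x_22 = 1.
From the singleton clause (x_31'), x_31 = 0.
From the singleton clause (x_32), x_32 = 1.
But (x_32') is also a unit clause — contradiction.
That branch fails; take x_11 = 0 instead.
From the singleton clause (x_12), x_12 = 1.
From the singleton clause (x_22'), x_22 = 0.
From the singleton clause (x_21), x_21 = 1.
From the singleton clause (x_31'), x_31 = 0.
From the singleton clause (x_32), x_32 = 1.
But (x_32') is also a unit clause — contradiction.
Neither x_11 = 1 nor x_11 = 0 works.

UNSATISFIABLE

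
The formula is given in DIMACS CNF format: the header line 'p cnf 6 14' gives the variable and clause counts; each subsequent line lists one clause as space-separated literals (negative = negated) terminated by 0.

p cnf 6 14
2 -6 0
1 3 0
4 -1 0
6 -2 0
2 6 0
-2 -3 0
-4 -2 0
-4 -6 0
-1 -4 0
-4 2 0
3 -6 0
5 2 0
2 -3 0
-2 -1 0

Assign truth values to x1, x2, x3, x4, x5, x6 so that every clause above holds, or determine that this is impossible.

UNSATISFIABLE

Case x2 = True:
Unit clause (x6) forces x6 = True.
Unit clause (¬x3) forces x3 = False.
But (x3) is also a unit clause — contradiction.
Undo x2 and try x2 = False.
Unit clause (¬x6) forces x6 = False.
But (x6) is also a unit clause — contradiction.
Both values of x2 lead to a conflict.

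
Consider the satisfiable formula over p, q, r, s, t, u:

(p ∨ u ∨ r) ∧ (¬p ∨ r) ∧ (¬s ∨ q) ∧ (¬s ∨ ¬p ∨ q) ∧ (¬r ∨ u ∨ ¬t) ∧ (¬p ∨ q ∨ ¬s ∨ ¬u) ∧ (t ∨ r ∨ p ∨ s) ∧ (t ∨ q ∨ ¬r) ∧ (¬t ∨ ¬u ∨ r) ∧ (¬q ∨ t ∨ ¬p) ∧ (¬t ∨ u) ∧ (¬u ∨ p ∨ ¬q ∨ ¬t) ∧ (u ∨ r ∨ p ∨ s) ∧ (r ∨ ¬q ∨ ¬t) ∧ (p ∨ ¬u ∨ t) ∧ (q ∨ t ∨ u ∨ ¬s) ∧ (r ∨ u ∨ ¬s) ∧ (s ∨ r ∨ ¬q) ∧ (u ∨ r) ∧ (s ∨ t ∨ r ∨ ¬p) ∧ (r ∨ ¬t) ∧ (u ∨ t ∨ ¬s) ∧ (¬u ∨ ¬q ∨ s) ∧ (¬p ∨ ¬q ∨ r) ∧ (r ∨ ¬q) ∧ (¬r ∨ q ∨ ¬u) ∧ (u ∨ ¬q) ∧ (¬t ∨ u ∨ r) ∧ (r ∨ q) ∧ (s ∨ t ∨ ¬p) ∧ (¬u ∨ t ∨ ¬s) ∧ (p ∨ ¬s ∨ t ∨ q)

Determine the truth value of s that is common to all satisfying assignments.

True

Suppose s = False.
Suppose p = False.
Suppose u = True.
Unit clause (t) forces t = True.
Unit clause (r) forces r = True.
Unit clause (¬q) forces q = False.
But (q) is also a unit clause — contradiction.
Backtrack on u: now try u = False.
Unit clause (r) forces r = True.
Unit clause (¬t) forces t = False.
Unit clause (q) forces q = True.
But (¬q) is also a unit clause — contradiction.
Neither u = True nor u = False works.
Backtrack on p: now try p = True.
Unit clause (r) forces r = True.
Unit clause (t) forces t = True.
Unit clause (u) forces u = True.
Unit clause (¬q) forces q = False.
But (q) is also a unit clause — contradiction.
Neither p = True nor p = False works.
So every satisfying assignment has s = True.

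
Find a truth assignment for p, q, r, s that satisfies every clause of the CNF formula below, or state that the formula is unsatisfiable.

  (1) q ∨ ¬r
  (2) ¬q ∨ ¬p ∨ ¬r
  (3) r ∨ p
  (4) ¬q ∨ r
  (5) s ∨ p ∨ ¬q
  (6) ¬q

From the singleton clause (¬q), q = False.
From the singleton clause (¬r), r = False.
From the singleton clause (p), p = True.
Every clause is now satisfied; s is unconstrained.

p: True, q: False, r: False, s: True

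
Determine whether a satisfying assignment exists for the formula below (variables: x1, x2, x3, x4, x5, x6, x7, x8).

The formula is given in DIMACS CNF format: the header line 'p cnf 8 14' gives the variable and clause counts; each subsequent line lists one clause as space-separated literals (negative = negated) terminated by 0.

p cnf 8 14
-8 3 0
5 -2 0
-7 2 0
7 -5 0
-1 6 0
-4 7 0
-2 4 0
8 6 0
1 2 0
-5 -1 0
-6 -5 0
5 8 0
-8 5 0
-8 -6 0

Satisfiable

Case x8 = True:
The clause (x3) is unit, so x3 = True.
The clause (x5) is unit, so x5 = True.
The clause (x7) is unit, so x7 = True.
The clause (x2) is unit, so x2 = True.
The clause (x4) is unit, so x4 = True.
The clause (¬x1) is unit, so x1 = False.
The clause (¬x6) is unit, so x6 = False.
All clauses are satisfied.
A satisfying assignment: x1 ↦ False,  x2 ↦ True,  x3 ↦ True,  x4 ↦ True,  x5 ↦ True,  x6 ↦ False,  x7 ↦ True,  x8 ↦ True.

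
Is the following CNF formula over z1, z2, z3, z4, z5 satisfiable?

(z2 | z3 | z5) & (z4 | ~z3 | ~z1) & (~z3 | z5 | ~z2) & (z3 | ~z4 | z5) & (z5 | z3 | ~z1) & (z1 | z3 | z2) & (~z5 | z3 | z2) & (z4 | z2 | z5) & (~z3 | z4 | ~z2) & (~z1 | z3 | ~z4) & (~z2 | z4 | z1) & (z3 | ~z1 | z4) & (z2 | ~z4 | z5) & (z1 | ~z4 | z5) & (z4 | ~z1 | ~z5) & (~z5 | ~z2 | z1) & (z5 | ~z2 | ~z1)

Yes, satisfiable

Try z2 = 0.
Try z3 = 1.
Try z4 = 1.
Unit clause (z5) forces z5 = 1.
No clause remains; z1 is free.
A satisfying assignment: z1 ↦ 1; z2 ↦ 0; z3 ↦ 1; z4 ↦ 1; z5 ↦ 1.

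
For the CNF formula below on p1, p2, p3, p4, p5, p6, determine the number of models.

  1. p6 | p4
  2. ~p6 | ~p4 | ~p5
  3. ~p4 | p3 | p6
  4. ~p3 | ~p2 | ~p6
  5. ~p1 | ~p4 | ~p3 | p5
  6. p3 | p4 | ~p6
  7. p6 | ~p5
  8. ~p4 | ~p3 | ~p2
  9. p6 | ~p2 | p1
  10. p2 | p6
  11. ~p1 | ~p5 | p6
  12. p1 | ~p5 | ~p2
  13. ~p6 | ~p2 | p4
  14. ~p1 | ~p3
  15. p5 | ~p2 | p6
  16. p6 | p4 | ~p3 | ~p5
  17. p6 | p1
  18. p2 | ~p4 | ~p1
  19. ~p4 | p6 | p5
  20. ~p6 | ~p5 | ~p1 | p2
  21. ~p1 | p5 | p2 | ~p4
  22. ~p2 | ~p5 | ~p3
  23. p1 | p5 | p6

6

There are 2^6 = 64 truth assignments over (p1, p2, p3, p4, p5, p6).
Split on p4. With p4 = 1, the clauses containing p4 are satisfied and ~p4 drops from the rest; 4 of the 2^5 = 32 assignments to the other variables satisfy what remains.
With p4 = 0, by the same count on the reduced clause set, 2 assignments work.
Total: 4 + 2 = 6.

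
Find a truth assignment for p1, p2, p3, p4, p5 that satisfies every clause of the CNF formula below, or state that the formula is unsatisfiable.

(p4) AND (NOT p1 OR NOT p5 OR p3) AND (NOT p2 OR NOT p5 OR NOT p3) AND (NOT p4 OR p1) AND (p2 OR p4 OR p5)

(p4) alone gives p4 = true.
(p1) alone gives p1 = true.
Case p5 = false:
Every clause is now satisfied; p2, p3 are unconstrained.

p1: true; p2: true; p3: false; p4: true; p5: false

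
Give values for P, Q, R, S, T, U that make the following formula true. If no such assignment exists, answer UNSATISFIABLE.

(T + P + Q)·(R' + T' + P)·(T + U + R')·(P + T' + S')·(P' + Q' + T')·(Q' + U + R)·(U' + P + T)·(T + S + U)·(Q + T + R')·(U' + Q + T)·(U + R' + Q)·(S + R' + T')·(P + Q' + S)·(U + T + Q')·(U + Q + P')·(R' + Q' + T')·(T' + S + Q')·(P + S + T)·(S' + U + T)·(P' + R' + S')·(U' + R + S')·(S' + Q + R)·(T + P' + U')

Branch on T: set T = 1.
Branch on R: set R = 0.
Branch on P: set P = 0.
The clause (S') is unit, so S = 0.
The clause (Q') is unit, so Q = 0.
Every clause is now satisfied; U is unconstrained.

P: 0,  Q: 0,  R: 0,  S: 0,  T: 1,  U: 1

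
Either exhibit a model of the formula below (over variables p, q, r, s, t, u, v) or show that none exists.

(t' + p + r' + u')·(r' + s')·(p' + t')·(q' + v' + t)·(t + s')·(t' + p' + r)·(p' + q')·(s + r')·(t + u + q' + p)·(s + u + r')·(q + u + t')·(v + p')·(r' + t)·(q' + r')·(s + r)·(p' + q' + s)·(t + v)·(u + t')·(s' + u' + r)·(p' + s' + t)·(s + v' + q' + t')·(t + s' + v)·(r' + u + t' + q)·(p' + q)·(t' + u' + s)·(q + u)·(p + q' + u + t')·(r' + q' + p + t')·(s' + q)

UNSATISFIABLE

Suppose r = 0.
Unit clause (s) forces s = 1.
Unit clause (t) forces t = 1.
Unit clause (p') forces p = 0.
Unit clause (u) forces u = 1.
But (u') is also a unit clause — contradiction.
So r must be the other value — set r = 1.
Unit clause (s') forces s = 0.
But (s) is also a unit clause — contradiction.
Both values of r lead to a conflict.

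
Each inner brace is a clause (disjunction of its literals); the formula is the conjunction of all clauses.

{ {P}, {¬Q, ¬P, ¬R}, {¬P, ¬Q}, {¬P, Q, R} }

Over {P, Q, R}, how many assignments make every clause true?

There are 2^3 = 8 truth assignments over (P, Q, R).
Split on P. With P = True, the clauses containing P are satisfied and ¬P drops from the rest; 1 of the 2^2 = 4 assignments to the other variables satisfy what remains.
With P = False, by the same count on the reduced clause set, 0 assignments work.
(One model: P=T, Q=F, R=T.)
Total: 1 + 0 = 1.

1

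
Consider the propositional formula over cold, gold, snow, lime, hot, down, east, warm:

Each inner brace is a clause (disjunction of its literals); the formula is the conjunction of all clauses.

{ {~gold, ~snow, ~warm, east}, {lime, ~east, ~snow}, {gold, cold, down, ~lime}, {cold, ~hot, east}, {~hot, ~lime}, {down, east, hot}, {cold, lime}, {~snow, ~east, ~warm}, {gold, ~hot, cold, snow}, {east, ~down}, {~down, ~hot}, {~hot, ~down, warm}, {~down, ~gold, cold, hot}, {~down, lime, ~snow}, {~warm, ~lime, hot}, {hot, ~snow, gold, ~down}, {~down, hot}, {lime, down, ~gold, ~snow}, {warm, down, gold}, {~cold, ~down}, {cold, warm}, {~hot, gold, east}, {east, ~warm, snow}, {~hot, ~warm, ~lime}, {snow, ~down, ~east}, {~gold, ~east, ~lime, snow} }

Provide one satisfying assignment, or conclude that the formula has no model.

cold: 1; gold: 1; snow: 0; lime: 0; hot: 1; down: 0; east: 0; warm: 0

Suppose hot = 1.
Unit clause (~lime) forces lime = 0.
Unit clause (cold) forces cold = 1.
Unit clause (~down) forces down = 0.
Suppose east = 0.
Unit clause (gold) forces gold = 1.
Unit clause (~snow) forces snow = 0.
Unit clause (~warm) forces warm = 0.
This assignment satisfies each clause.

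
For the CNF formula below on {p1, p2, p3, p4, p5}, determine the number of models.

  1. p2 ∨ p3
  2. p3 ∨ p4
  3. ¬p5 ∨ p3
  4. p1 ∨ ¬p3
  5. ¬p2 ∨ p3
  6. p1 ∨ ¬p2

There are 2^5 = 32 truth assignments over (p1, p2, p3, p4, p5).
Split on p4. With p4 = True, the clauses containing p4 are satisfied and ¬p4 drops from the rest; 4 of the 2^4 = 16 assignments to the other variables satisfy what remains.
With p4 = False, by the same count on the reduced clause set, 4 assignments work.
Total: 4 + 4 = 8.

8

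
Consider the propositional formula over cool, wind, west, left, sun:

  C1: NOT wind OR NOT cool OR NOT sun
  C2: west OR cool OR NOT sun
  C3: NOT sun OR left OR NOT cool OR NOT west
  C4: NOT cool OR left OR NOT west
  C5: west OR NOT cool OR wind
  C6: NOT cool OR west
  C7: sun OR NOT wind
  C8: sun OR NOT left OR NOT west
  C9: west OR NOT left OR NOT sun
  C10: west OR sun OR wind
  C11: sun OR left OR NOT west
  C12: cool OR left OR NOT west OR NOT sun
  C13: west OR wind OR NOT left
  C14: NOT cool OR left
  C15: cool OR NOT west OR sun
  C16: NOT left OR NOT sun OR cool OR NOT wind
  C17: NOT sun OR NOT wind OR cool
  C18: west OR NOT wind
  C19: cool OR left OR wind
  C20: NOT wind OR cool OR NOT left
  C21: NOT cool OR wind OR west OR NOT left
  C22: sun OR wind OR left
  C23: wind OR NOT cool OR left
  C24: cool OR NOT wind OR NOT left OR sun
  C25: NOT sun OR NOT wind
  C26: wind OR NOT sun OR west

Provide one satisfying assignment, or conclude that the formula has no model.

cool=true, wind=false, west=true, left=true, sun=true

Case cool = true:
From the singleton clause (west), west = true.
From the singleton clause (left), left = true.
From the singleton clause (sun), sun = true.
From the singleton clause (NOT wind), wind = false.
This assignment satisfies each clause.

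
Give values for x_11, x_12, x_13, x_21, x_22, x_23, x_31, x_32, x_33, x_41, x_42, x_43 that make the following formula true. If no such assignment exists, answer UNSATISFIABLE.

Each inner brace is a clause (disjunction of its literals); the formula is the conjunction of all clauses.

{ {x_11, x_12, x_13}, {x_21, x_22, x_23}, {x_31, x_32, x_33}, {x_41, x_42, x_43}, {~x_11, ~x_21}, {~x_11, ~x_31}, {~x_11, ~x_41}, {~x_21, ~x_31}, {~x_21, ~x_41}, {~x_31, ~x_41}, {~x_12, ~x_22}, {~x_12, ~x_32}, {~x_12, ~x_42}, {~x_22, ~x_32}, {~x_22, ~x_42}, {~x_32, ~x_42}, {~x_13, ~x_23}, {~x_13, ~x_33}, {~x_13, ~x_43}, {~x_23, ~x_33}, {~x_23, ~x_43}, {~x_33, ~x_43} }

Case x_11 = 0:
Case x_12 = 1:
From the singleton clause (~x_22), x_22 = 0.
From the singleton clause (~x_32), x_32 = 0.
From the singleton clause (~x_42), x_42 = 0.
Case x_21 = 1:
From the singleton clause (~x_31), x_31 = 0.
From the singleton clause (x_33), x_33 = 1.
From the singleton clause (~x_41), x_41 = 0.
From the singleton clause (x_43), x_43 = 1.
Now (~x_43) is unsatisfied and unit — conflict.
Undo x_21 and try x_21 = 0.
From the singleton clause (x_23), x_23 = 1.
From the singleton clause (~x_13), x_13 = 0.
From the singleton clause (~x_33), x_33 = 0.
From the singleton clause (x_31), x_31 = 1.
From the singleton clause (~x_41), x_41 = 0.
From the singleton clause (x_43), x_43 = 1.
Now (~x_43) is unsatisfied and unit — conflict.
Both values of x_21 lead to a conflict.
Undo x_12 and try x_12 = 0.
From the singleton clause (x_13), x_13 = 1.
From the singleton clause (~x_23), x_23 = 0.
From the singleton clause (~x_33), x_33 = 0.
From the singleton clause (~x_43), x_43 = 0.
Case x_21 = 1:
From the singleton clause (~x_31), x_31 = 0.
From the singleton clause (x_32), x_32 = 1.
From the singleton clause (~x_41), x_41 = 0.
From the singleton clause (x_42), x_42 = 1.
Now (~x_42) is unsatisfied and unit — conflict.
Undo x_21 and try x_21 = 0.
From the singleton clause (x_22), x_22 = 1.
From the singleton clause (~x_32), x_32 = 0.
From the singleton clause (x_31), x_31 = 1.
From the singleton clause (~x_41), x_41 = 0.
From the singleton clause (x_42), x_42 = 1.
Now (~x_42) is unsatisfied and unit — conflict.
Both values of x_21 lead to a conflict.
Both values of x_12 lead to a conflict.
Undo x_11 and try x_11 = 1.
From the singleton clause (~x_21), x_21 = 0.
From the singleton clause (~x_31), x_31 = 0.
From the singleton clause (~x_41), x_41 = 0.
Case x_22 = 1:
From the singleton clause (~x_12), x_12 = 0.
From the singleton clause (~x_32), x_32 = 0.
From the singleton clause (x_33), x_33 = 1.
From the singleton clause (~x_42), x_42 = 0.
From the singleton clause (x_43), x_43 = 1.
Now (~x_43) is unsatisfied and unit — conflict.
Undo x_22 and try x_22 = 0.
From the singleton clause (x_23), x_23 = 1.
From the singleton clause (~x_13), x_13 = 0.
From the singleton clause (~x_33), x_33 = 0.
From the singleton clause (x_32), x_32 = 1.
From the singleton clause (~x_12), x_12 = 0.
From the singleton clause (~x_42), x_42 = 0.
From the singleton clause (x_43), x_43 = 1.
Now (~x_43) is unsatisfied and unit — conflict.
Both values of x_22 lead to a conflict.
Both values of x_11 lead to a conflict.

UNSATISFIABLE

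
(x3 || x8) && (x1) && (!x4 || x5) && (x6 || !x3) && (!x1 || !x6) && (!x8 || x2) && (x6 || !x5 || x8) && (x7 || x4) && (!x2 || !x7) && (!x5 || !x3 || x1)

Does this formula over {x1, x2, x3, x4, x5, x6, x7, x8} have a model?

Unit clause (x1) forces x1 = true.
Unit clause (!x6) forces x6 = false.
Unit clause (!x3) forces x3 = false.
Unit clause (x8) forces x8 = true.
Unit clause (x2) forces x2 = true.
Unit clause (!x7) forces x7 = false.
Unit clause (x4) forces x4 = true.
Unit clause (x5) forces x5 = true.
Every clause now holds.
A satisfying assignment: x1: true,  x2: true,  x3: false,  x4: true,  x5: true,  x6: false,  x7: false,  x8: true.

Satisfiable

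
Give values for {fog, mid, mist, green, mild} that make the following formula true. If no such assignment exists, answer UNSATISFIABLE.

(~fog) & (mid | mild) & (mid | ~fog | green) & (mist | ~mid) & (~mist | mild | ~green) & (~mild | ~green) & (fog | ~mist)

fog: 0,  mid: 0,  mist: 0,  green: 0,  mild: 1

Unit clause (~fog) forces fog = 0.
Unit clause (~mist) forces mist = 0.
Unit clause (~mid) forces mid = 0.
Unit clause (mild) forces mild = 1.
Unit clause (~green) forces green = 0.
This assignment satisfies each clause.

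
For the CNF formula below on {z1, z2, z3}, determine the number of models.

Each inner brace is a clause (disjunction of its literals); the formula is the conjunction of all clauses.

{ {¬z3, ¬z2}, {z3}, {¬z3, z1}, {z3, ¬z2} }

1

There are 2^3 = 8 truth assignments over (z1, z2, z3).
Check each against the 4 clauses (columns in the order z1, z2, z3):
  F F F  ✗ fails (z3)
  F F T  ✗ fails (¬z3 ∨ z1)
  F T F  ✗ fails (z3)
  F T T  ✗ fails (¬z3 ∨ ¬z2)
  T F F  ✗ fails (z3)
  T F T  ✓ satisfies all
  T T F  ✗ fails (z3)
  T T T  ✗ fails (¬z3 ∨ ¬z2)
1 of the 8 rows is a model.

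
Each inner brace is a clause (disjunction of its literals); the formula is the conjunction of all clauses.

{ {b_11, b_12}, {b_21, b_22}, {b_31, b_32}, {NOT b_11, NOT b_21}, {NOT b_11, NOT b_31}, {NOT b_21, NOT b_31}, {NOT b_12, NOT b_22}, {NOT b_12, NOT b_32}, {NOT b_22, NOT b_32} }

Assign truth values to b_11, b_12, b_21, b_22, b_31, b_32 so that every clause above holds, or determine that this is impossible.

Try b_11 = true.
From the singleton clause (NOT b_21), b_21 = false.
From the singleton clause (b_22), b_22 = true.
From the singleton clause (NOT b_31), b_31 = false.
From the singleton clause (b_32), b_32 = true.
But (NOT b_32) is also a unit clause — contradiction.
Undo b_11 and try b_11 = false.
From the singleton clause (b_12), b_12 = true.
From the singleton clause (NOT b_22), b_22 = false.
From the singleton clause (b_21), b_21 = true.
From the singleton clause (NOT b_31), b_31 = false.
From the singleton clause (b_32), b_32 = true.
But (NOT b_32) is also a unit clause — contradiction.
Both values of b_11 lead to a conflict.

UNSATISFIABLE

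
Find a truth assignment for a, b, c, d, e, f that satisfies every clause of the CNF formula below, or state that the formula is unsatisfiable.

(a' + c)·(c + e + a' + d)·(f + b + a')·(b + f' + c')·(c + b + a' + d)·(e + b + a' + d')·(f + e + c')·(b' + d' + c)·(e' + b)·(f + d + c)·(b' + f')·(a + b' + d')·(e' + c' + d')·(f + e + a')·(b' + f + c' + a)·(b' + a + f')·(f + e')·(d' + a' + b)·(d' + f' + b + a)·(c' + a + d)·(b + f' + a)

a=0; b=0; c=0; d=1; e=0; f=0

Branch on a: set a = 0.
Branch on e: set e = 0.
Branch on f: set f = 0.
(c') alone gives c = 0.
(d) alone gives d = 1.
(b') alone gives b = 0.
Every clause now holds.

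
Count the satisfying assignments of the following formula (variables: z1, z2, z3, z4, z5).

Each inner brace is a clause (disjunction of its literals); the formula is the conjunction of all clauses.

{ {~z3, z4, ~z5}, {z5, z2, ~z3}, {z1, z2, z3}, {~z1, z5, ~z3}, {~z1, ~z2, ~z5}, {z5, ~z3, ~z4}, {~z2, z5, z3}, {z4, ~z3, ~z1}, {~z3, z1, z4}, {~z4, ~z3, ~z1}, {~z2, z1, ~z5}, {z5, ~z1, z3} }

3

There are 2^5 = 32 truth assignments over (z1, z2, z3, z4, z5).
Split on z5. With z5 = 1, the clauses containing z5 are satisfied and ~z5 drops from the rest; 3 of the 2^4 = 16 assignments to the other variables satisfy what remains.
With z5 = 0, by the same count on the reduced clause set, 0 assignments work.
(One model: z1=F, z2=F, z3=T, z4=T, z5=T.)
Total: 3 + 0 = 3.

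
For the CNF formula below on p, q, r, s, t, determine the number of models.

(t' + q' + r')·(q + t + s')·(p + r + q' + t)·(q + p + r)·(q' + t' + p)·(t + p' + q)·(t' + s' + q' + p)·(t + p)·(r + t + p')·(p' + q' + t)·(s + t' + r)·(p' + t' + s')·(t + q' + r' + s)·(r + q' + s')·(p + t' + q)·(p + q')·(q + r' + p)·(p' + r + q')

1

There are 2^5 = 32 truth assignments over (p, q, r, s, t).
Split on s. With s = 1, the clauses containing s are satisfied and s' drops from the rest; 0 of the 2^4 = 16 assignments to the other variables satisfy what remains.
With s = 0, by the same count on the reduced clause set, 1 assignment works.
(One model: p=T, q=F, r=T, s=F, t=T.)
Total: 0 + 1 = 1.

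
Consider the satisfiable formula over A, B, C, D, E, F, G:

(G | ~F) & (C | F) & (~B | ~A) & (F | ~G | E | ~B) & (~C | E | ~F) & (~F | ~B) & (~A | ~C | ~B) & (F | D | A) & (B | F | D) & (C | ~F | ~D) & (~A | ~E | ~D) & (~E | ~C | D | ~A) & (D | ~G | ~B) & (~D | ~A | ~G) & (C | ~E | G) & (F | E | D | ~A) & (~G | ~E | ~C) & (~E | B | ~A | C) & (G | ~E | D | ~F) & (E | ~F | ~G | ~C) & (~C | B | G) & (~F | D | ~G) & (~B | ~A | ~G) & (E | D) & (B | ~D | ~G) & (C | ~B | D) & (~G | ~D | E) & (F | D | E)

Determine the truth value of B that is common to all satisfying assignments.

True

Suppose B = 0.
Suppose G = 1.
Unit clause (~D) forces D = 0.
Unit clause (F) forces F = 1.
Now (~F) is unsatisfied and unit — conflict.
That branch fails; take G = 0 instead.
Unit clause (~F) forces F = 0.
Unit clause (C) forces C = 1.
Now (~C) is unsatisfied and unit — conflict.
Either choice for G ends in contradiction.
So every satisfying assignment has B = True.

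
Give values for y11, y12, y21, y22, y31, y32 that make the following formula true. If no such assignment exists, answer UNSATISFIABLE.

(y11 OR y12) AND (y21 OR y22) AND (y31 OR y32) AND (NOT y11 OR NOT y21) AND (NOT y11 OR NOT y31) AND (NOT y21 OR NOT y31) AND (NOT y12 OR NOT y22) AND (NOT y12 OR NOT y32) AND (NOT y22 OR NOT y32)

UNSATISFIABLE

Branch on y11: set y11 = true.
From the singleton clause (NOT y21), y21 = false.
From the singleton clause (y22), y22 = true.
From the singleton clause (NOT y31), y31 = false.
From the singleton clause (y32), y32 = true.
But (NOT y32) is also a unit clause — contradiction.
Undo y11 and try y11 = false.
From the singleton clause (y12), y12 = true.
From the singleton clause (NOT y22), y22 = false.
From the singleton clause (y21), y21 = true.
From the singleton clause (NOT y31), y31 = false.
From the singleton clause (y32), y32 = true.
But (NOT y32) is also a unit clause — contradiction.
Both values of y11 lead to a conflict.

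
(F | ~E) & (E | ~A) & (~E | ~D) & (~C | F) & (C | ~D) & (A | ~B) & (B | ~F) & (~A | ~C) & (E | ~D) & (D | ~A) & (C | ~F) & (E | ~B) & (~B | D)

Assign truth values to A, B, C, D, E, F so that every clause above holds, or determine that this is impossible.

A=0,  B=0,  C=0,  D=0,  E=0,  F=0

Suppose F = 0.
The clause (~E) is unit, so E = 0.
The clause (~A) is unit, so A = 0.
The clause (~C) is unit, so C = 0.
The clause (~D) is unit, so D = 0.
The clause (~B) is unit, so B = 0.
This assignment satisfies each clause.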